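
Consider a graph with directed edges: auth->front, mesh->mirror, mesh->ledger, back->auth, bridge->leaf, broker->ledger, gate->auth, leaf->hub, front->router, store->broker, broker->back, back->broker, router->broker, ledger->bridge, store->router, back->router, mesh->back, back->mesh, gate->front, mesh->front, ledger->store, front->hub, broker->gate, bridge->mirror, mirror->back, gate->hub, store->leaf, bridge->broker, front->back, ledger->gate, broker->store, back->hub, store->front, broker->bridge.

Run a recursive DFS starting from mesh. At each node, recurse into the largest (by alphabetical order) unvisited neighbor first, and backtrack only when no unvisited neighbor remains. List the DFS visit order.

mesh -> mirror -> back -> router -> broker -> store -> leaf -> hub -> front -> ledger -> gate -> auth -> bridge

Visit mesh
mesh → mirror
mirror → back
back → router
router → broker
broker → store
store → leaf
leaf → hub
store → front
broker → ledger
ledger → gate
gate → auth
ledger → bridge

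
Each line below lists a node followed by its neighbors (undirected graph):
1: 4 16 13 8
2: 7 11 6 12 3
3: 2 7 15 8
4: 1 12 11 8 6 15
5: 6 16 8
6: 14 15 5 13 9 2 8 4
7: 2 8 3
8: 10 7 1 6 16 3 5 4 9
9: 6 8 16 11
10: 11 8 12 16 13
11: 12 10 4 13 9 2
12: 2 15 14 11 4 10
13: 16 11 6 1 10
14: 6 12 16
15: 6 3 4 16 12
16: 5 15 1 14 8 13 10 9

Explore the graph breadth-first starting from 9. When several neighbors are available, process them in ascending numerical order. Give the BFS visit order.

9, 6, 8, 11, 16, 2, 4, 5, 13, 14, 15, 1, 3, 7, 10, 12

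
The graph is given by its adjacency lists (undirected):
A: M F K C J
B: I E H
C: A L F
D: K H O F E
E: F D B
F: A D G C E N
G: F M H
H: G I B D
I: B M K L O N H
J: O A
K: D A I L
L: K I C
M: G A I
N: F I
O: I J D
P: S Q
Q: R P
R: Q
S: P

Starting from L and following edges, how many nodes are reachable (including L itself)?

BFS from L visits: L, K, I, C, D, A, B, M, O, N, H, F, E, J, G
Reachable nodes: 15 of 19 total.

15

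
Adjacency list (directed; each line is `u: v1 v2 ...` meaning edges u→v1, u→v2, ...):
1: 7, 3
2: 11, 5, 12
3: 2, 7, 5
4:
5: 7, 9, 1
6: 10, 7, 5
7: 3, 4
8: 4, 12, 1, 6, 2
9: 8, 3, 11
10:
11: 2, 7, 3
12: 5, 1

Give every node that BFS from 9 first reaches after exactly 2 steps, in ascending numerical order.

1, 2, 4, 5, 6, 7, 12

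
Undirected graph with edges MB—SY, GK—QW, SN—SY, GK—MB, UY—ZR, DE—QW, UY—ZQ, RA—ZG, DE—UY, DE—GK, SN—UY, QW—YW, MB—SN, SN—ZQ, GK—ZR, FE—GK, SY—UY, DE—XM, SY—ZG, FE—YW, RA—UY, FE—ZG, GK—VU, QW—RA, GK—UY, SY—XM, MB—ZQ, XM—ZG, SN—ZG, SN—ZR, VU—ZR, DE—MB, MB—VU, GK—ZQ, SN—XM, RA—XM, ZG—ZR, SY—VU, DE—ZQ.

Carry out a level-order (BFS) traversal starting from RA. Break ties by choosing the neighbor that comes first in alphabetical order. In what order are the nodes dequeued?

RA, QW, UY, XM, ZG, DE, GK, YW, SN, SY, ZQ, ZR, FE, MB, VU

Visit RA; enqueue QW, UY, XM, ZG → queue [QW, UY, XM, ZG]
Visit QW; enqueue DE, GK, YW → queue [UY, XM, ZG, DE, GK, YW]
Visit UY; enqueue SN, SY, ZQ, ZR → queue [XM, ZG, DE, GK, YW, SN, SY, ZQ, ZR]
Visit XM → queue [ZG, DE, GK, YW, SN, SY, ZQ, ZR]
Visit ZG; enqueue FE → queue [DE, GK, YW, SN, SY, ZQ, ZR, FE]
Visit DE; enqueue MB → queue [GK, YW, SN, SY, ZQ, ZR, FE, MB]
Visit GK; enqueue VU → queue [YW, SN, SY, ZQ, ZR, FE, MB, VU]
Visit YW → queue [SN, SY, ZQ, ZR, FE, MB, VU]
Visit SN → queue [SY, ZQ, ZR, FE, MB, VU]
Visit SY → queue [ZQ, ZR, FE, MB, VU]
Visit ZQ → queue [ZR, FE, MB, VU]
Visit ZR → queue [FE, MB, VU]
Visit FE → queue [MB, VU]
Visit MB → queue [VU]
Visit VU → queue []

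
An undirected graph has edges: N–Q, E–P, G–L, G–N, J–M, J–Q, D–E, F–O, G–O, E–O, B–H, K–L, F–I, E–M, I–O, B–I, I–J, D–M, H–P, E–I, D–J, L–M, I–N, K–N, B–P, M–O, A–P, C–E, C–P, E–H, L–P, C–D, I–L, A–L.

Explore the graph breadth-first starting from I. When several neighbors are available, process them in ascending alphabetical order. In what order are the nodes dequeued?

Visit I; enqueue B, E, F, J, L, N, O → queue [B, E, F, J, L, N, O]
Visit B; enqueue H, P → queue [E, F, J, L, N, O, H, P]
Visit E; enqueue C, D, M → queue [F, J, L, N, O, H, P, C, D, M]
Visit F → queue [J, L, N, O, H, P, C, D, M]
Visit J; enqueue Q → queue [L, N, O, H, P, C, D, M, Q]
Visit L; enqueue A, G, K → queue [N, O, H, P, C, D, M, Q, A, G, K]
Visit N → queue [O, H, P, C, D, M, Q, A, G, K]
Visit O → queue [H, P, C, D, M, Q, A, G, K]
Visit H → queue [P, C, D, M, Q, A, G, K]
Visit P → queue [C, D, M, Q, A, G, K]
Visit C → queue [D, M, Q, A, G, K]
Visit D → queue [M, Q, A, G, K]
Visit M → queue [Q, A, G, K]
Visit Q → queue [A, G, K]
Visit A → queue [G, K]
Visit G → queue [K]
Visit K → queue []

I, B, E, F, J, L, N, O, H, P, C, D, M, Q, A, G, K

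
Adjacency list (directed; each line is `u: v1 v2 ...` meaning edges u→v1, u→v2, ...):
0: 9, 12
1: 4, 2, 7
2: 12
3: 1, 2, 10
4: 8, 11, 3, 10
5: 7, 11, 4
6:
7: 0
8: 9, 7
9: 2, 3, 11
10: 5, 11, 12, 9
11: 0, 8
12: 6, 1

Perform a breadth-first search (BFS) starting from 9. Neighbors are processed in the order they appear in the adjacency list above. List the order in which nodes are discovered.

9 → 2 → 3 → 11 → 12 → 1 → 10 → 0 → 8 → 6 → 4 → 7 → 5

Visit 9; enqueue 2, 3, 11 → queue [2, 3, 11]
Visit 2; enqueue 12 → queue [3, 11, 12]
Visit 3; enqueue 1, 10 → queue [11, 12, 1, 10]
Visit 11; enqueue 0, 8 → queue [12, 1, 10, 0, 8]
Visit 12; enqueue 6 → queue [1, 10, 0, 8, 6]
Visit 1; enqueue 4, 7 → queue [10, 0, 8, 6, 4, 7]
Visit 10; enqueue 5 → queue [0, 8, 6, 4, 7, 5]
Visit 0 → queue [8, 6, 4, 7, 5]
Visit 8 → queue [6, 4, 7, 5]
Visit 6 → queue [4, 7, 5]
Visit 4 → queue [7, 5]
Visit 7 → queue [5]
Visit 5 → queue []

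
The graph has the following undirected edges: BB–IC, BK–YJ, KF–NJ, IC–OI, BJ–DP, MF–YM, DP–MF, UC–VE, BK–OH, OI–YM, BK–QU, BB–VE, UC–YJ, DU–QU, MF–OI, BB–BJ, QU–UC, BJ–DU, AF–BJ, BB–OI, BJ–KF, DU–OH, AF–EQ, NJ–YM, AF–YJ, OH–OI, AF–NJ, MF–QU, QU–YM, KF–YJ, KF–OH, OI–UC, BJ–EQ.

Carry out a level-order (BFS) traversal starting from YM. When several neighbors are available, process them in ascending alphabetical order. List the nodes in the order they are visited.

Visit YM; enqueue MF, NJ, OI, QU → queue [MF, NJ, OI, QU]
Visit MF; enqueue DP → queue [NJ, OI, QU, DP]
Visit NJ; enqueue AF, KF → queue [OI, QU, DP, AF, KF]
Visit OI; enqueue BB, IC, OH, UC → queue [QU, DP, AF, KF, BB, IC, OH, UC]
Visit QU; enqueue BK, DU → queue [DP, AF, KF, BB, IC, OH, UC, BK, DU]
Visit DP; enqueue BJ → queue [AF, KF, BB, IC, OH, UC, BK, DU, BJ]
Visit AF; enqueue EQ, YJ → queue [KF, BB, IC, OH, UC, BK, DU, BJ, EQ, YJ]
Visit KF → queue [BB, IC, OH, UC, BK, DU, BJ, EQ, YJ]
Visit BB; enqueue VE → queue [IC, OH, UC, BK, DU, BJ, EQ, YJ, VE]
Visit IC → queue [OH, UC, BK, DU, BJ, EQ, YJ, VE]
Visit OH → queue [UC, BK, DU, BJ, EQ, YJ, VE]
Visit UC → queue [BK, DU, BJ, EQ, YJ, VE]
Visit BK → queue [DU, BJ, EQ, YJ, VE]
Visit DU → queue [BJ, EQ, YJ, VE]
Visit BJ → queue [EQ, YJ, VE]
Visit EQ → queue [YJ, VE]
Visit YJ → queue [VE]
Visit VE → queue []

YM -> MF -> NJ -> OI -> QU -> DP -> AF -> KF -> BB -> IC -> OH -> UC -> BK -> DU -> BJ -> EQ -> YJ -> VE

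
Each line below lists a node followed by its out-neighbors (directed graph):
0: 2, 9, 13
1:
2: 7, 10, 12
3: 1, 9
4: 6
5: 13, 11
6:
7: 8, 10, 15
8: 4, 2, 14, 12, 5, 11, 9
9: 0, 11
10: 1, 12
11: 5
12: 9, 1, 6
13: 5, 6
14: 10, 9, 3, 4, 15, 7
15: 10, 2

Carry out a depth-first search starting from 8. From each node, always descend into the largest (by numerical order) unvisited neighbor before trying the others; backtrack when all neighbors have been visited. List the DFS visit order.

Visit 8
8 → 14
14 → 15
15 → 10
10 → 12
12 → 9
9 → 11
11 → 5
5 → 13
13 → 6
9 → 0
0 → 2
2 → 7
12 → 1
14 → 4
14 → 3

8, 14, 15, 10, 12, 9, 11, 5, 13, 6, 0, 2, 7, 1, 4, 3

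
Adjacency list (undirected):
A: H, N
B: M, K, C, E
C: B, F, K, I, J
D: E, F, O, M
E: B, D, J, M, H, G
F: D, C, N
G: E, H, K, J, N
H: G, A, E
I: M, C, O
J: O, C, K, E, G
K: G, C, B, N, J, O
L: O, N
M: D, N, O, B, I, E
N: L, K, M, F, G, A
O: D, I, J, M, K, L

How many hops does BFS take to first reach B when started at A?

3

Level 0: A
Level 1: H, N
Level 2: E, F, G, K, L, M
Level 3: B, C, D, I, J, O
B first appears at level 3.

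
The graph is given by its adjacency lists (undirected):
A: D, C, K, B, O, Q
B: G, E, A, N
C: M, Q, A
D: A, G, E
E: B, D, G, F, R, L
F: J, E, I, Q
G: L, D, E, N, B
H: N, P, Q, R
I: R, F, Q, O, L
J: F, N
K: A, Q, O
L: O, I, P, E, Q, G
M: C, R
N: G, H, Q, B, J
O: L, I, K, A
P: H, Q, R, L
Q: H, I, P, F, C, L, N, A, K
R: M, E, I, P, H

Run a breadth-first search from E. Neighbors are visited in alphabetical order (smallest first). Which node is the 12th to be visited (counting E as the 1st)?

Q

Visit E; enqueue B, D, F, G, L, R → queue [B, D, F, G, L, R]
Visit B; enqueue A, N → queue [D, F, G, L, R, A, N]
Visit D → queue [F, G, L, R, A, N]
Visit F; enqueue I, J, Q → queue [G, L, R, A, N, I, J, Q]
Visit G → queue [L, R, A, N, I, J, Q]
Visit L; enqueue O, P → queue [R, A, N, I, J, Q, O, P]
Visit R; enqueue H, M → queue [A, N, I, J, Q, O, P, H, M]
Visit A; enqueue C, K → queue [N, I, J, Q, O, P, H, M, C, K]
Visit N → queue [I, J, Q, O, P, H, M, C, K]
Visit I → queue [J, Q, O, P, H, M, C, K]
Visit J → queue [Q, O, P, H, M, C, K]
Visit Q → queue [O, P, H, M, C, K]
Visit O → queue [P, H, M, C, K]
Visit P → queue [H, M, C, K]
Visit H → queue [M, C, K]
Visit M → queue [C, K]
Visit C → queue [K]
Visit K → queue []

Visit order: E, B, D, F, G, L, R, A, N, I, J, Q, O, P, H, M, C, K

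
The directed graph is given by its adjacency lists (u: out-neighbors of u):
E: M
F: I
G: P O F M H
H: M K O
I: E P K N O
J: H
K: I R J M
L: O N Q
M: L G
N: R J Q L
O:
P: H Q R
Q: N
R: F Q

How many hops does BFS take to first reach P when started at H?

Level 0: H
Level 1: K, M, O
Level 2: G, I, J, L, R
Level 3: E, F, N, P, Q
P first appears at level 3.

3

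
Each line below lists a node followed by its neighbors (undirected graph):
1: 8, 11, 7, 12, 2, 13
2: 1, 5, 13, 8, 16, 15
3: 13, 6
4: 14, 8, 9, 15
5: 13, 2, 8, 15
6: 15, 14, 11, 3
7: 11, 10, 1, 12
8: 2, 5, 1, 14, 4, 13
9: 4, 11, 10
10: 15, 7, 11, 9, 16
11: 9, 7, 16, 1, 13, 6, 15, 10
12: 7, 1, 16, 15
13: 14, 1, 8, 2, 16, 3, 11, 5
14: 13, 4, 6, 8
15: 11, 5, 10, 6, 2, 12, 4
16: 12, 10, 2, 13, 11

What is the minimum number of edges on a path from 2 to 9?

Level 0: 2
Level 1: 1, 5, 8, 13, 15, 16
Level 2: 3, 4, 6, 7, 10, 11, 12, 14
Level 3: 9
9 first appears at level 3.

3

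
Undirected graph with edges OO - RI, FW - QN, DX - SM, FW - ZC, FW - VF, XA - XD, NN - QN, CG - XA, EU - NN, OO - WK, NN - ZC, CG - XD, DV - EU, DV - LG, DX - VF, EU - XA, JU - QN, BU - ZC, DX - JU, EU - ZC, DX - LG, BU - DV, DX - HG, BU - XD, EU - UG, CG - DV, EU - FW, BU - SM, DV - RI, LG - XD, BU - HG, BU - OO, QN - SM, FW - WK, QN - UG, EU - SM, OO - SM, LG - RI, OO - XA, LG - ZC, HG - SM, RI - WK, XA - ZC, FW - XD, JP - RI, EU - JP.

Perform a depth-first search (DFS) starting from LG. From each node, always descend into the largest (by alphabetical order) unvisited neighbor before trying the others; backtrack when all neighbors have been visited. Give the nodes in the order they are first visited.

Visit LG
LG → ZC
ZC → XA
XA → XD
XD → FW
FW → WK
WK → RI
RI → OO
OO → SM
SM → QN
QN → UG
UG → EU
EU → NN
EU → JP
EU → DV
DV → CG
DV → BU
BU → HG
HG → DX
DX → VF
DX → JU

LG ZC XA XD FW WK RI OO SM QN UG EU NN JP DV CG BU HG DX VF JU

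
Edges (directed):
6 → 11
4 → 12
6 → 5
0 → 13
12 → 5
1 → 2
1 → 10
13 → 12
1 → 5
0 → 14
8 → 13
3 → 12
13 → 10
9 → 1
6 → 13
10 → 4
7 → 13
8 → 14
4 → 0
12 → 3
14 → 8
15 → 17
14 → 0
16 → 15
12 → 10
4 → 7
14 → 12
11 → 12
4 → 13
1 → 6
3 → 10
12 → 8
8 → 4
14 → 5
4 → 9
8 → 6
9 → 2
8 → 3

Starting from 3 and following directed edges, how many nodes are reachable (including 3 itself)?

BFS from 3 visits: 3, 10, 12, 4, 5, 8, 0, 7, 9, 13, 6, 14, 1, 2, 11
Reachable nodes: 15 of 18 total.

15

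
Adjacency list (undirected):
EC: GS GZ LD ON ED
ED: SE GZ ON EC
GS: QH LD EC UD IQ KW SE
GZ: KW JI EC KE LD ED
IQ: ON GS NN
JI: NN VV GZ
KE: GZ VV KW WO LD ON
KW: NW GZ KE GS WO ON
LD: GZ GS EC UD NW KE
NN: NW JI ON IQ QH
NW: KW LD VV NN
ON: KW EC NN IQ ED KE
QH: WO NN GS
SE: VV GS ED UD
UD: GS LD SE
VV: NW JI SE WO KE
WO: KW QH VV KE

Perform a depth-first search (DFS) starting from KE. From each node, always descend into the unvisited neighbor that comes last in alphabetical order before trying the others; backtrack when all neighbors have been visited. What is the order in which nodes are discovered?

KE, WO, VV, SE, UD, LD, NW, NN, QH, GS, KW, ON, IQ, ED, GZ, JI, EC

Visit KE
KE → WO
WO → VV
VV → SE
SE → UD
UD → LD
LD → NW
NW → NN
NN → QH
QH → GS
GS → KW
KW → ON
ON → IQ
ON → ED
ED → GZ
GZ → JI
GZ → EC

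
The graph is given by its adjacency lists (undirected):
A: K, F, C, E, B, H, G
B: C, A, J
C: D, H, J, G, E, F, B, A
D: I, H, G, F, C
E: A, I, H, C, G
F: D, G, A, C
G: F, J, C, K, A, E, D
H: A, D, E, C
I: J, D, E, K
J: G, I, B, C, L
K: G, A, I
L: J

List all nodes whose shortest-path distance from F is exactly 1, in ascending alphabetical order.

A, C, D, G

Level 0: F
Level 1: A, C, D, G
Level 2: B, E, H, I, J, K
Level 3: L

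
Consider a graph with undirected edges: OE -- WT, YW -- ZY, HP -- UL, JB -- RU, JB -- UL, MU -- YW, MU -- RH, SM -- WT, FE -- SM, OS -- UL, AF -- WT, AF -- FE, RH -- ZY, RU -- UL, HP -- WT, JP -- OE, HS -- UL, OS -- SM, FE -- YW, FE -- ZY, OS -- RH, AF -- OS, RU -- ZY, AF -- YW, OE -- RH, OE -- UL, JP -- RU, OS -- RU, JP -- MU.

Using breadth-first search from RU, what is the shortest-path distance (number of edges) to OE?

2

Level 0: RU
Level 1: JB, JP, OS, UL, ZY
Level 2: AF, FE, HP, HS, MU, OE, RH, SM, YW
Level 3: WT
OE first appears at level 2.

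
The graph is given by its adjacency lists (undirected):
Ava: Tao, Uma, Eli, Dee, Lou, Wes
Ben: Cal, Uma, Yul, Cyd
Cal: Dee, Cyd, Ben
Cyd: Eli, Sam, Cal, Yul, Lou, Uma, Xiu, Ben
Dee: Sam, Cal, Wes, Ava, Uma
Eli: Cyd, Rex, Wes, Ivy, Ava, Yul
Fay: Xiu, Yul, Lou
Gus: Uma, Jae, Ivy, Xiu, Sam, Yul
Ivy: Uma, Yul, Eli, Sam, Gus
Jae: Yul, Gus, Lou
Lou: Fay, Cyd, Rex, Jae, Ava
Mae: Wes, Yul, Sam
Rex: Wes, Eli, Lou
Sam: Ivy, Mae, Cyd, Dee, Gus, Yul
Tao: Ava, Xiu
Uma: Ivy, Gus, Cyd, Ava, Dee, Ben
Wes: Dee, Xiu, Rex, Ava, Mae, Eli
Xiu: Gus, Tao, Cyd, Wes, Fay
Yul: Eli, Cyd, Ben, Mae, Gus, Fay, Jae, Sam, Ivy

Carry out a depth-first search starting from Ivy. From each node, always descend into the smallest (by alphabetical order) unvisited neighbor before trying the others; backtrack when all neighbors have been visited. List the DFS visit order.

Visit Ivy
Ivy → Eli
Eli → Ava
Ava → Dee
Dee → Cal
Cal → Ben
Ben → Cyd
Cyd → Lou
Lou → Fay
Fay → Xiu
Xiu → Gus
Gus → Jae
Jae → Yul
Yul → Mae
Mae → Sam
Mae → Wes
Wes → Rex
Gus → Uma
Xiu → Tao

Ivy, Eli, Ava, Dee, Cal, Ben, Cyd, Lou, Fay, Xiu, Gus, Jae, Yul, Mae, Sam, Wes, Rex, Uma, Tao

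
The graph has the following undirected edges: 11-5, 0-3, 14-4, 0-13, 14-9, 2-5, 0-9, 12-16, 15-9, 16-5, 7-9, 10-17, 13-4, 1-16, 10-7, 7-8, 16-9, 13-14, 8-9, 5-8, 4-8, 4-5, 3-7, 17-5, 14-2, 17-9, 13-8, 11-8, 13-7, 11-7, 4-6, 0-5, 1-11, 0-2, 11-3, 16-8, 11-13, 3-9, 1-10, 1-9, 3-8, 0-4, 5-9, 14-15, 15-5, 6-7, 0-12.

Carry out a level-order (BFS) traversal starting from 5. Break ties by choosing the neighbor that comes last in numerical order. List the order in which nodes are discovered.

Visit 5; enqueue 17, 16, 15, 11, 9, 8, 4, 2, 0 → queue [17, 16, 15, 11, 9, 8, 4, 2, 0]
Visit 17; enqueue 10 → queue [16, 15, 11, 9, 8, 4, 2, 0, 10]
Visit 16; enqueue 12, 1 → queue [15, 11, 9, 8, 4, 2, 0, 10, 12, 1]
Visit 15; enqueue 14 → queue [11, 9, 8, 4, 2, 0, 10, 12, 1, 14]
Visit 11; enqueue 13, 7, 3 → queue [9, 8, 4, 2, 0, 10, 12, 1, 14, 13, 7, 3]
Visit 9 → queue [8, 4, 2, 0, 10, 12, 1, 14, 13, 7, 3]
Visit 8 → queue [4, 2, 0, 10, 12, 1, 14, 13, 7, 3]
Visit 4; enqueue 6 → queue [2, 0, 10, 12, 1, 14, 13, 7, 3, 6]
Visit 2 → queue [0, 10, 12, 1, 14, 13, 7, 3, 6]
Visit 0 → queue [10, 12, 1, 14, 13, 7, 3, 6]
Visit 10 → queue [12, 1, 14, 13, 7, 3, 6]
Visit 12 → queue [1, 14, 13, 7, 3, 6]
Visit 1 → queue [14, 13, 7, 3, 6]
Visit 14 → queue [13, 7, 3, 6]
Visit 13 → queue [7, 3, 6]
Visit 7 → queue [3, 6]
Visit 3 → queue [6]
Visit 6 → queue []

5, 17, 16, 15, 11, 9, 8, 4, 2, 0, 10, 12, 1, 14, 13, 7, 3, 6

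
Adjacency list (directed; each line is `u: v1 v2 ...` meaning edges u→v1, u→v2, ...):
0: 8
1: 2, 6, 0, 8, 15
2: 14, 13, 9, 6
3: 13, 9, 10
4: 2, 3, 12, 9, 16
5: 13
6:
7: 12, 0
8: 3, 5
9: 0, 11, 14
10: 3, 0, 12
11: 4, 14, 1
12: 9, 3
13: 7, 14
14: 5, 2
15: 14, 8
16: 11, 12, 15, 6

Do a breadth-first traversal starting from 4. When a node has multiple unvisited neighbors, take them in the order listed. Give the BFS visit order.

4 2 3 12 9 16 14 13 6 10 0 11 15 5 7 8 1

Visit 4; enqueue 2, 3, 12, 9, 16 → queue [2, 3, 12, 9, 16]
Visit 2; enqueue 14, 13, 6 → queue [3, 12, 9, 16, 14, 13, 6]
Visit 3; enqueue 10 → queue [12, 9, 16, 14, 13, 6, 10]
Visit 12 → queue [9, 16, 14, 13, 6, 10]
Visit 9; enqueue 0, 11 → queue [16, 14, 13, 6, 10, 0, 11]
Visit 16; enqueue 15 → queue [14, 13, 6, 10, 0, 11, 15]
Visit 14; enqueue 5 → queue [13, 6, 10, 0, 11, 15, 5]
Visit 13; enqueue 7 → queue [6, 10, 0, 11, 15, 5, 7]
Visit 6 → queue [10, 0, 11, 15, 5, 7]
Visit 10 → queue [0, 11, 15, 5, 7]
Visit 0; enqueue 8 → queue [11, 15, 5, 7, 8]
Visit 11; enqueue 1 → queue [15, 5, 7, 8, 1]
Visit 15 → queue [5, 7, 8, 1]
Visit 5 → queue [7, 8, 1]
Visit 7 → queue [8, 1]
Visit 8 → queue [1]
Visit 1 → queue []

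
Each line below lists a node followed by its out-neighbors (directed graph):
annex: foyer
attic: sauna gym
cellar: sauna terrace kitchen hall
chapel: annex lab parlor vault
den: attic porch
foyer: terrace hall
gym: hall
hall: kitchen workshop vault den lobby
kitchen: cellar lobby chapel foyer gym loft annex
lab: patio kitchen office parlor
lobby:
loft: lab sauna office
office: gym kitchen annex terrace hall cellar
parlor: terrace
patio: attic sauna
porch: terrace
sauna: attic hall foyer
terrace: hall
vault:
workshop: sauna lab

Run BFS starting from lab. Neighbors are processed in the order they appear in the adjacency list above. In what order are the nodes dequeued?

lab patio kitchen office parlor attic sauna cellar lobby chapel foyer gym loft annex terrace hall vault workshop den porch

Visit lab; enqueue patio, kitchen, office, parlor → queue [patio, kitchen, office, parlor]
Visit patio; enqueue attic, sauna → queue [kitchen, office, parlor, attic, sauna]
Visit kitchen; enqueue cellar, lobby, chapel, foyer, gym, loft, annex → queue [office, parlor, attic, sauna, cellar, lobby, chapel, foyer, gym, loft, annex]
Visit office; enqueue terrace, hall → queue [parlor, attic, sauna, cellar, lobby, chapel, foyer, gym, loft, annex, terrace, hall]
Visit parlor → queue [attic, sauna, cellar, lobby, chapel, foyer, gym, loft, annex, terrace, hall]
Visit attic → queue [sauna, cellar, lobby, chapel, foyer, gym, loft, annex, terrace, hall]
Visit sauna → queue [cellar, lobby, chapel, foyer, gym, loft, annex, terrace, hall]
Visit cellar → queue [lobby, chapel, foyer, gym, loft, annex, terrace, hall]
Visit lobby → queue [chapel, foyer, gym, loft, annex, terrace, hall]
Visit chapel; enqueue vault → queue [foyer, gym, loft, annex, terrace, hall, vault]
Visit foyer → queue [gym, loft, annex, terrace, hall, vault]
Visit gym → queue [loft, annex, terrace, hall, vault]
Visit loft → queue [annex, terrace, hall, vault]
Visit annex → queue [terrace, hall, vault]
Visit terrace → queue [hall, vault]
Visit hall; enqueue workshop, den → queue [vault, workshop, den]
Visit vault → queue [workshop, den]
Visit workshop → queue [den]
Visit den; enqueue porch → queue [porch]
Visit porch → queue []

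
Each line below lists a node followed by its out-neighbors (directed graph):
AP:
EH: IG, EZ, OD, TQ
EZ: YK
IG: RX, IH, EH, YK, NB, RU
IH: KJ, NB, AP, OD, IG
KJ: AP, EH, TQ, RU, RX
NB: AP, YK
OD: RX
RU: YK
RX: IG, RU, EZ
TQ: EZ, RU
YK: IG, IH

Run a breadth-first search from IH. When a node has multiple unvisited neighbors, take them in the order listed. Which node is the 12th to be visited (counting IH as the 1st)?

EZ

Visit IH; enqueue KJ, NB, AP, OD, IG → queue [KJ, NB, AP, OD, IG]
Visit KJ; enqueue EH, TQ, RU, RX → queue [NB, AP, OD, IG, EH, TQ, RU, RX]
Visit NB; enqueue YK → queue [AP, OD, IG, EH, TQ, RU, RX, YK]
Visit AP → queue [OD, IG, EH, TQ, RU, RX, YK]
Visit OD → queue [IG, EH, TQ, RU, RX, YK]
Visit IG → queue [EH, TQ, RU, RX, YK]
Visit EH; enqueue EZ → queue [TQ, RU, RX, YK, EZ]
Visit TQ → queue [RU, RX, YK, EZ]
Visit RU → queue [RX, YK, EZ]
Visit RX → queue [YK, EZ]
Visit YK → queue [EZ]
Visit EZ → queue []

Visit order: IH, KJ, NB, AP, OD, IG, EH, TQ, RU, RX, YK, EZ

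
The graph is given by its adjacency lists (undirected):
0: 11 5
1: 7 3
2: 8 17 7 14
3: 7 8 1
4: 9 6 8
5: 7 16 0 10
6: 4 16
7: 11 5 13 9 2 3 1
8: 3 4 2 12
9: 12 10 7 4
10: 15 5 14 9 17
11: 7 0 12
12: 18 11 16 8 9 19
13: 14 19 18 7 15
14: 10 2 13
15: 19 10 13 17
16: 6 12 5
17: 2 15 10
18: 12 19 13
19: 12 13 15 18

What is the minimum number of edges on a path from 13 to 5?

Level 0: 13
Level 1: 7, 14, 15, 18, 19
Level 2: 1, 2, 3, 5, 9, 10, 11, 12, 17
Level 3: 0, 4, 8, 16
Level 4: 6
5 first appears at level 2.

2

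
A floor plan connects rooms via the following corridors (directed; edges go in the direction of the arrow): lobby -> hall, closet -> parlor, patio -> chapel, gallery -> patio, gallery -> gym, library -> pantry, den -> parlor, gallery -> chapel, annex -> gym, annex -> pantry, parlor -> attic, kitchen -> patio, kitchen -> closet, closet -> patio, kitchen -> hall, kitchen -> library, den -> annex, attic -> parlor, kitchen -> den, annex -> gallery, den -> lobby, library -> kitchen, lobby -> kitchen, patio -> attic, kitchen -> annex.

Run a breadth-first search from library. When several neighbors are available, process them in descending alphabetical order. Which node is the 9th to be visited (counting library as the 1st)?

Visit library; enqueue pantry, kitchen → queue [pantry, kitchen]
Visit pantry → queue [kitchen]
Visit kitchen; enqueue patio, hall, den, closet, annex → queue [patio, hall, den, closet, annex]
Visit patio; enqueue chapel, attic → queue [hall, den, closet, annex, chapel, attic]
Visit hall → queue [den, closet, annex, chapel, attic]
Visit den; enqueue parlor, lobby → queue [closet, annex, chapel, attic, parlor, lobby]
Visit closet → queue [annex, chapel, attic, parlor, lobby]
Visit annex; enqueue gym, gallery → queue [chapel, attic, parlor, lobby, gym, gallery]
Visit chapel → queue [attic, parlor, lobby, gym, gallery]
Visit attic → queue [parlor, lobby, gym, gallery]
Visit parlor → queue [lobby, gym, gallery]
Visit lobby → queue [gym, gallery]
Visit gym → queue [gallery]
Visit gallery → queue []

Visit order: library, pantry, kitchen, patio, hall, den, closet, annex, chapel, attic, parlor, lobby, gym, gallery

chapel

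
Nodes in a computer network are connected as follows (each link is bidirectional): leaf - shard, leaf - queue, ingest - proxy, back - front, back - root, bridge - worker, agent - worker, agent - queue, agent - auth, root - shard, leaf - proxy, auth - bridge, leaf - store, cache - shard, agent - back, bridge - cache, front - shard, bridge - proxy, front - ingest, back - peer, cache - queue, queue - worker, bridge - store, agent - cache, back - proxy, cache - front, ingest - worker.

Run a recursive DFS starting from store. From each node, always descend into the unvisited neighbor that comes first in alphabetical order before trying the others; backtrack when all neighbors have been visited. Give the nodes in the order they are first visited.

Visit store
store → bridge
bridge → auth
auth → agent
agent → back
back → front
front → cache
cache → queue
queue → leaf
leaf → proxy
proxy → ingest
ingest → worker
leaf → shard
shard → root
back → peer

store -> bridge -> auth -> agent -> back -> front -> cache -> queue -> leaf -> proxy -> ingest -> worker -> shard -> root -> peer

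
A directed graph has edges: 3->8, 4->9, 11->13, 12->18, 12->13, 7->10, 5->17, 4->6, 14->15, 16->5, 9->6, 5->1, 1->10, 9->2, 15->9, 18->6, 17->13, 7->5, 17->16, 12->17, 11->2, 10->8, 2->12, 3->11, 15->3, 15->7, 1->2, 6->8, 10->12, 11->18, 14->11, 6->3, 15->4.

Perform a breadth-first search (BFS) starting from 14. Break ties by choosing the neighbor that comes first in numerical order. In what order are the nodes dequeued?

Visit 14; enqueue 11, 15 → queue [11, 15]
Visit 11; enqueue 2, 13, 18 → queue [15, 2, 13, 18]
Visit 15; enqueue 3, 4, 7, 9 → queue [2, 13, 18, 3, 4, 7, 9]
Visit 2; enqueue 12 → queue [13, 18, 3, 4, 7, 9, 12]
Visit 13 → queue [18, 3, 4, 7, 9, 12]
Visit 18; enqueue 6 → queue [3, 4, 7, 9, 12, 6]
Visit 3; enqueue 8 → queue [4, 7, 9, 12, 6, 8]
Visit 4 → queue [7, 9, 12, 6, 8]
Visit 7; enqueue 5, 10 → queue [9, 12, 6, 8, 5, 10]
Visit 9 → queue [12, 6, 8, 5, 10]
Visit 12; enqueue 17 → queue [6, 8, 5, 10, 17]
Visit 6 → queue [8, 5, 10, 17]
Visit 8 → queue [5, 10, 17]
Visit 5; enqueue 1 → queue [10, 17, 1]
Visit 10 → queue [17, 1]
Visit 17; enqueue 16 → queue [1, 16]
Visit 1 → queue [16]
Visit 16 → queue []

14, 11, 15, 2, 13, 18, 3, 4, 7, 9, 12, 6, 8, 5, 10, 17, 1, 16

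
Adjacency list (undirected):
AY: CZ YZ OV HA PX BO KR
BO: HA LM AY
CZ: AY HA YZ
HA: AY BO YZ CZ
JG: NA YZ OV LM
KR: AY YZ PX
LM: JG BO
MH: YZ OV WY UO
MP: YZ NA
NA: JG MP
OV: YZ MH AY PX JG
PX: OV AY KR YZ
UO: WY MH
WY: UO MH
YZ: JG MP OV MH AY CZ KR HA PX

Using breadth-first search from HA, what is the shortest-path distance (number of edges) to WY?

Level 0: HA
Level 1: AY, BO, CZ, YZ
Level 2: JG, KR, LM, MH, MP, OV, PX
Level 3: NA, UO, WY
WY first appears at level 3.

3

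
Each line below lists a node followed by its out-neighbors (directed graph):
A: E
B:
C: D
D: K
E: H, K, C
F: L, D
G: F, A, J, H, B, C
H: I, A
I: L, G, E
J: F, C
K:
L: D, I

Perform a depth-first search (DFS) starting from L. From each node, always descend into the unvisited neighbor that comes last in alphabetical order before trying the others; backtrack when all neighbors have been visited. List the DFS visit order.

L -> I -> G -> J -> F -> D -> K -> C -> H -> A -> E -> B

Visit L
L → I
I → G
G → J
J → F
F → D
D → K
J → C
G → H
H → A
A → E
G → B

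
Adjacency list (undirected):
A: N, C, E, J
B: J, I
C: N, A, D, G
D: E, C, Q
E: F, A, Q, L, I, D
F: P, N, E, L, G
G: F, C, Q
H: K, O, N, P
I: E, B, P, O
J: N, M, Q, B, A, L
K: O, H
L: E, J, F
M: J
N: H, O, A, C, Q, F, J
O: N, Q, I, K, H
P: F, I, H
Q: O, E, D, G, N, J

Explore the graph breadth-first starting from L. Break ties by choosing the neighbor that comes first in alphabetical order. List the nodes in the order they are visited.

Visit L; enqueue E, F, J → queue [E, F, J]
Visit E; enqueue A, D, I, Q → queue [F, J, A, D, I, Q]
Visit F; enqueue G, N, P → queue [J, A, D, I, Q, G, N, P]
Visit J; enqueue B, M → queue [A, D, I, Q, G, N, P, B, M]
Visit A; enqueue C → queue [D, I, Q, G, N, P, B, M, C]
Visit D → queue [I, Q, G, N, P, B, M, C]
Visit I; enqueue O → queue [Q, G, N, P, B, M, C, O]
Visit Q → queue [G, N, P, B, M, C, O]
Visit G → queue [N, P, B, M, C, O]
Visit N; enqueue H → queue [P, B, M, C, O, H]
Visit P → queue [B, M, C, O, H]
Visit B → queue [M, C, O, H]
Visit M → queue [C, O, H]
Visit C → queue [O, H]
Visit O; enqueue K → queue [H, K]
Visit H → queue [K]
Visit K → queue []

L, E, F, J, A, D, I, Q, G, N, P, B, M, C, O, H, K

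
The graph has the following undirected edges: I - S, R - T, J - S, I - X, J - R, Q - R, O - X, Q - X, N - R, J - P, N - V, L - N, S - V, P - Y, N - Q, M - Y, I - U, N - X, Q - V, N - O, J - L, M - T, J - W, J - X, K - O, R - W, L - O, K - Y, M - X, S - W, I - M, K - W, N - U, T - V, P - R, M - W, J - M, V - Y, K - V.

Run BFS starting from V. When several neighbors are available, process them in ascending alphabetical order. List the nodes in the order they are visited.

V, K, N, Q, S, T, Y, O, W, L, R, U, X, I, J, M, P

Visit V; enqueue K, N, Q, S, T, Y → queue [K, N, Q, S, T, Y]
Visit K; enqueue O, W → queue [N, Q, S, T, Y, O, W]
Visit N; enqueue L, R, U, X → queue [Q, S, T, Y, O, W, L, R, U, X]
Visit Q → queue [S, T, Y, O, W, L, R, U, X]
Visit S; enqueue I, J → queue [T, Y, O, W, L, R, U, X, I, J]
Visit T; enqueue M → queue [Y, O, W, L, R, U, X, I, J, M]
Visit Y; enqueue P → queue [O, W, L, R, U, X, I, J, M, P]
Visit O → queue [W, L, R, U, X, I, J, M, P]
Visit W → queue [L, R, U, X, I, J, M, P]
Visit L → queue [R, U, X, I, J, M, P]
Visit R → queue [U, X, I, J, M, P]
Visit U → queue [X, I, J, M, P]
Visit X → queue [I, J, M, P]
Visit I → queue [J, M, P]
Visit J → queue [M, P]
Visit M → queue [P]
Visit P → queue []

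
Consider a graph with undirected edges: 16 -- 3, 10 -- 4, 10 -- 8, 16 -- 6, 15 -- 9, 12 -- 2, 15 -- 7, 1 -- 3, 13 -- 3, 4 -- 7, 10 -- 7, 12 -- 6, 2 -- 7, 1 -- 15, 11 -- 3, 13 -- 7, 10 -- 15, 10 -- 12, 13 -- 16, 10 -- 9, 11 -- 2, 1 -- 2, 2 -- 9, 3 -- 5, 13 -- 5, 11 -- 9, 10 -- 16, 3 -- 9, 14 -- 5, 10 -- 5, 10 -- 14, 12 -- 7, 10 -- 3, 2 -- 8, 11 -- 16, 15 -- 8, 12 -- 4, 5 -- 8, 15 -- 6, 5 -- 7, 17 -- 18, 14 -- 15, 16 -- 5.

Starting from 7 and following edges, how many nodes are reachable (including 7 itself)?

16

BFS from 7 visits: 7, 15, 13, 12, 10, 5, 4, 2, 14, 9, 8, 6, 1, 16, 3, 11
Reachable nodes: 16 of 18 total.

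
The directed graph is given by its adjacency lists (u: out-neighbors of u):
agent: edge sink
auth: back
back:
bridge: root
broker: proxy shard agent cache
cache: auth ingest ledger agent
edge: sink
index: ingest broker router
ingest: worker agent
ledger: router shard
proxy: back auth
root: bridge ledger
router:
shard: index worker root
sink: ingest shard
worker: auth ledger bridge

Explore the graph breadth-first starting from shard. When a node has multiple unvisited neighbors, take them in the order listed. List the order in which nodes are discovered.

shard → index → worker → root → ingest → broker → router → auth → ledger → bridge → agent → proxy → cache → back → edge → sink

Visit shard; enqueue index, worker, root → queue [index, worker, root]
Visit index; enqueue ingest, broker, router → queue [worker, root, ingest, broker, router]
Visit worker; enqueue auth, ledger, bridge → queue [root, ingest, broker, router, auth, ledger, bridge]
Visit root → queue [ingest, broker, router, auth, ledger, bridge]
Visit ingest; enqueue agent → queue [broker, router, auth, ledger, bridge, agent]
Visit broker; enqueue proxy, cache → queue [router, auth, ledger, bridge, agent, proxy, cache]
Visit router → queue [auth, ledger, bridge, agent, proxy, cache]
Visit auth; enqueue back → queue [ledger, bridge, agent, proxy, cache, back]
Visit ledger → queue [bridge, agent, proxy, cache, back]
Visit bridge → queue [agent, proxy, cache, back]
Visit agent; enqueue edge, sink → queue [proxy, cache, back, edge, sink]
Visit proxy → queue [cache, back, edge, sink]
Visit cache → queue [back, edge, sink]
Visit back → queue [edge, sink]
Visit edge → queue [sink]
Visit sink → queue []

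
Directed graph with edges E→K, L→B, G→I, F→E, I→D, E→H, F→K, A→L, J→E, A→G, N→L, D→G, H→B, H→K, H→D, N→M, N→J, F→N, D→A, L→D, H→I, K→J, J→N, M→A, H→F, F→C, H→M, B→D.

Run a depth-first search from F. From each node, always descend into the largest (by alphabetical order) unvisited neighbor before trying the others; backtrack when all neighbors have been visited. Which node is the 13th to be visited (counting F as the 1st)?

H

Visit F
F → N
N → M
M → A
A → L
L → D
D → G
G → I
L → B
N → J
J → E
E → K
E → H
F → C

Visit order: F, N, M, A, L, D, G, I, B, J, E, K, H, C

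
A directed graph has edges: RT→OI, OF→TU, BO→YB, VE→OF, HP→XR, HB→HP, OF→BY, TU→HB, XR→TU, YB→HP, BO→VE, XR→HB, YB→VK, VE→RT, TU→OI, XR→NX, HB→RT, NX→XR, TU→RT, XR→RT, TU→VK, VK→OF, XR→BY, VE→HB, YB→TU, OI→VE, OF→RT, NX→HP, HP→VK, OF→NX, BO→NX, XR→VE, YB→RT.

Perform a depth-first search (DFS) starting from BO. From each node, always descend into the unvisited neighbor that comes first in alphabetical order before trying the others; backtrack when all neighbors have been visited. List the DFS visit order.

Visit BO
BO → NX
NX → HP
HP → VK
VK → OF
OF → BY
OF → RT
RT → OI
OI → VE
VE → HB
OF → TU
HP → XR
BO → YB

BO, NX, HP, VK, OF, BY, RT, OI, VE, HB, TU, XR, YB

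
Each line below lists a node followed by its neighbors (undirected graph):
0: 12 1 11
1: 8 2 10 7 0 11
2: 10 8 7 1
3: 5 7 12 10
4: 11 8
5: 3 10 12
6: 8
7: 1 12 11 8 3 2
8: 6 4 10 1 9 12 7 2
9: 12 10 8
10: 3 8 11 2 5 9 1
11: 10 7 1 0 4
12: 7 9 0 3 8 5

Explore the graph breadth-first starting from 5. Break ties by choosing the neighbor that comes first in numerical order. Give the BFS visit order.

5 3 10 12 7 1 2 8 9 11 0 4 6

Visit 5; enqueue 3, 10, 12 → queue [3, 10, 12]
Visit 3; enqueue 7 → queue [10, 12, 7]
Visit 10; enqueue 1, 2, 8, 9, 11 → queue [12, 7, 1, 2, 8, 9, 11]
Visit 12; enqueue 0 → queue [7, 1, 2, 8, 9, 11, 0]
Visit 7 → queue [1, 2, 8, 9, 11, 0]
Visit 1 → queue [2, 8, 9, 11, 0]
Visit 2 → queue [8, 9, 11, 0]
Visit 8; enqueue 4, 6 → queue [9, 11, 0, 4, 6]
Visit 9 → queue [11, 0, 4, 6]
Visit 11 → queue [0, 4, 6]
Visit 0 → queue [4, 6]
Visit 4 → queue [6]
Visit 6 → queue []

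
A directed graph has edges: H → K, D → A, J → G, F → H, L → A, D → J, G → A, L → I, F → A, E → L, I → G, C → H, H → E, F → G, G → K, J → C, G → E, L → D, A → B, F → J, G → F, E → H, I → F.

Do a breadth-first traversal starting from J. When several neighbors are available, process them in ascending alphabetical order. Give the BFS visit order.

J -> C -> G -> H -> A -> E -> F -> K -> B -> L -> D -> I

Visit J; enqueue C, G → queue [C, G]
Visit C; enqueue H → queue [G, H]
Visit G; enqueue A, E, F, K → queue [H, A, E, F, K]
Visit H → queue [A, E, F, K]
Visit A; enqueue B → queue [E, F, K, B]
Visit E; enqueue L → queue [F, K, B, L]
Visit F → queue [K, B, L]
Visit K → queue [B, L]
Visit B → queue [L]
Visit L; enqueue D, I → queue [D, I]
Visit D → queue [I]
Visit I → queue []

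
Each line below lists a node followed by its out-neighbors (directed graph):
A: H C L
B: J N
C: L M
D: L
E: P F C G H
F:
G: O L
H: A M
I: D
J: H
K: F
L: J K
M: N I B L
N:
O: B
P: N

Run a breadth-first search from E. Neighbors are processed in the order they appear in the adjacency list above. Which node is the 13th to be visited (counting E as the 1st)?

K

Visit E; enqueue P, F, C, G, H → queue [P, F, C, G, H]
Visit P; enqueue N → queue [F, C, G, H, N]
Visit F → queue [C, G, H, N]
Visit C; enqueue L, M → queue [G, H, N, L, M]
Visit G; enqueue O → queue [H, N, L, M, O]
Visit H; enqueue A → queue [N, L, M, O, A]
Visit N → queue [L, M, O, A]
Visit L; enqueue J, K → queue [M, O, A, J, K]
Visit M; enqueue I, B → queue [O, A, J, K, I, B]
Visit O → queue [A, J, K, I, B]
Visit A → queue [J, K, I, B]
Visit J → queue [K, I, B]
Visit K → queue [I, B]
Visit I; enqueue D → queue [B, D]
Visit B → queue [D]
Visit D → queue []

Visit order: E, P, F, C, G, H, N, L, M, O, A, J, K, I, B, D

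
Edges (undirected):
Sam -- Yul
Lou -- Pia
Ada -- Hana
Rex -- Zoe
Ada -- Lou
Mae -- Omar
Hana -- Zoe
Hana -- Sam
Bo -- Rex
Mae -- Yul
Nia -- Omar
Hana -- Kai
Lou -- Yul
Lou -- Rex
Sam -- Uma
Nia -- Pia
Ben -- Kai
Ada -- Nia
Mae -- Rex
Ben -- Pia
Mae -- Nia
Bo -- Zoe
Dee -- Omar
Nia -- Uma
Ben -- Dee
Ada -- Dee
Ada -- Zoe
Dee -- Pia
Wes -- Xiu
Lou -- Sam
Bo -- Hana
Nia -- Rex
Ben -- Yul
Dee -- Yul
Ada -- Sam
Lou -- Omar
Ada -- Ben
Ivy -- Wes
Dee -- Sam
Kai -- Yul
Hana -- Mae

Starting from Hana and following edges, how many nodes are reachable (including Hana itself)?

16

BFS from Hana visits: Hana, Zoe, Sam, Mae, Kai, Bo, Ada, Rex, Yul, Uma, Lou, Dee, Omar, Nia, Ben, Pia
Reachable nodes: 16 of 19 total.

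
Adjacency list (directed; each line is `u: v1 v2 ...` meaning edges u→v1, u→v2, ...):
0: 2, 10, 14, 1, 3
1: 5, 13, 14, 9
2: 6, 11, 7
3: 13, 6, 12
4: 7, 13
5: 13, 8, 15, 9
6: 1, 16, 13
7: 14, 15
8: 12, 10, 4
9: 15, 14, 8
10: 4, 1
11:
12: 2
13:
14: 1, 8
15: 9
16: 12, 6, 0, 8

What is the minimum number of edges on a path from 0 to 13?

2

Level 0: 0
Level 1: 1, 2, 3, 10, 14
Level 2: 4, 5, 6, 7, 8, 9, 11, 12, 13
Level 3: 15, 16
13 first appears at level 2.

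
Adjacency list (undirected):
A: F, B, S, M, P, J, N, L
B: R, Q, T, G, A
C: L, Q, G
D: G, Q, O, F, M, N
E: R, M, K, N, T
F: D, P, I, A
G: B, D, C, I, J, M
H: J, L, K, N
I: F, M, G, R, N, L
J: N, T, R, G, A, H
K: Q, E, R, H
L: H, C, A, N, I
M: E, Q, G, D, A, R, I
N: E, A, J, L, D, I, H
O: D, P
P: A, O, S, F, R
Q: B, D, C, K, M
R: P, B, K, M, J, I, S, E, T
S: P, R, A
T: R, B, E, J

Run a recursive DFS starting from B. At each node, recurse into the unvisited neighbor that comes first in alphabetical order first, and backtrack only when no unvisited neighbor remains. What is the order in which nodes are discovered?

B, A, F, D, G, C, L, H, J, N, E, K, Q, M, I, R, P, O, S, T

Visit B
B → A
A → F
F → D
D → G
G → C
C → L
L → H
H → J
J → N
N → E
E → K
K → Q
Q → M
M → I
I → R
R → P
P → O
P → S
R → T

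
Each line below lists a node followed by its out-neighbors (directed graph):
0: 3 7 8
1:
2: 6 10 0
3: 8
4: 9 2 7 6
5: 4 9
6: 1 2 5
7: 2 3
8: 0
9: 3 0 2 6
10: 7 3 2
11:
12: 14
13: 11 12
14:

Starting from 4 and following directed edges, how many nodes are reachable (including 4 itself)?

11

BFS from 4 visits: 4, 9, 2, 7, 6, 3, 0, 10, 1, 5, 8
Reachable nodes: 11 of 15 total.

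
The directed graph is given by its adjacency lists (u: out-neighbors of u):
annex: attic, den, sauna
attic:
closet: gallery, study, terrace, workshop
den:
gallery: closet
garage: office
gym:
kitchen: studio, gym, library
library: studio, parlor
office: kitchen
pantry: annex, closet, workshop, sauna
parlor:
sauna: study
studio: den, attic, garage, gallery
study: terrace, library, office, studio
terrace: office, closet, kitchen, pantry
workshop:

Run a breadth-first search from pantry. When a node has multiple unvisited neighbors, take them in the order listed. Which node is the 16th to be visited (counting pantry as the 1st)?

garage

Visit pantry; enqueue annex, closet, workshop, sauna → queue [annex, closet, workshop, sauna]
Visit annex; enqueue attic, den → queue [closet, workshop, sauna, attic, den]
Visit closet; enqueue gallery, study, terrace → queue [workshop, sauna, attic, den, gallery, study, terrace]
Visit workshop → queue [sauna, attic, den, gallery, study, terrace]
Visit sauna → queue [attic, den, gallery, study, terrace]
Visit attic → queue [den, gallery, study, terrace]
Visit den → queue [gallery, study, terrace]
Visit gallery → queue [study, terrace]
Visit study; enqueue library, office, studio → queue [terrace, library, office, studio]
Visit terrace; enqueue kitchen → queue [library, office, studio, kitchen]
Visit library; enqueue parlor → queue [office, studio, kitchen, parlor]
Visit office → queue [studio, kitchen, parlor]
Visit studio; enqueue garage → queue [kitchen, parlor, garage]
Visit kitchen; enqueue gym → queue [parlor, garage, gym]
Visit parlor → queue [garage, gym]
Visit garage → queue [gym]
Visit gym → queue []

Visit order: pantry, annex, closet, workshop, sauna, attic, den, gallery, study, terrace, library, office, studio, kitchen, parlor, garage, gym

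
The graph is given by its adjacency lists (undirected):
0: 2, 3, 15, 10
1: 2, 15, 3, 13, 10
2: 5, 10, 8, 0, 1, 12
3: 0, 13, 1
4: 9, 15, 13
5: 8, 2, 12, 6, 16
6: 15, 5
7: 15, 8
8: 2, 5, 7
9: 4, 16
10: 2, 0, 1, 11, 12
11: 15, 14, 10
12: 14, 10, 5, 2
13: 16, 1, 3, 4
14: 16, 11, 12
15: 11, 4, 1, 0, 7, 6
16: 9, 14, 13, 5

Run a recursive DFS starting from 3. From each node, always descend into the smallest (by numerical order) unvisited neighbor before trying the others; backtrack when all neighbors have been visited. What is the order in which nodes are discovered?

3 → 0 → 2 → 1 → 10 → 11 → 14 → 12 → 5 → 6 → 15 → 4 → 9 → 16 → 13 → 7 → 8

Visit 3
3 → 0
0 → 2
2 → 1
1 → 10
10 → 11
11 → 14
14 → 12
12 → 5
5 → 6
6 → 15
15 → 4
4 → 9
9 → 16
16 → 13
15 → 7
7 → 8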